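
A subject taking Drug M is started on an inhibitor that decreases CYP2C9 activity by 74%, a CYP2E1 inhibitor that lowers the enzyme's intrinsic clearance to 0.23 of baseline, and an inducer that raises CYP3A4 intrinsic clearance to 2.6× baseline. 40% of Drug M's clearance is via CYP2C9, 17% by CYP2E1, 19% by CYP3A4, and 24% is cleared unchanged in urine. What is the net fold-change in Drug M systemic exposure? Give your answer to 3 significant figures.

1.14

The CYP2C9 pathway (40% of clearance) falls to 0.26× activity: 0.4 × 0.26 = 0.104.
The CYP2E1 pathway (17% of clearance) is reduced to 0.23× activity: 0.17 × 0.23 = 0.0391.
The CYP3A4 pathway (19% of clearance) rises to 2.6× activity: 0.19 × 2.6 = 0.494.
Non-CYP routes (24%) are unchanged.
CL_new/CL_old = 0.104 + 0.0391 + 0.494 + 0.24 = 0.8771.
Systemic exposure ∝ 1/CL: fold-change = 1 / 0.8771 = 1.14.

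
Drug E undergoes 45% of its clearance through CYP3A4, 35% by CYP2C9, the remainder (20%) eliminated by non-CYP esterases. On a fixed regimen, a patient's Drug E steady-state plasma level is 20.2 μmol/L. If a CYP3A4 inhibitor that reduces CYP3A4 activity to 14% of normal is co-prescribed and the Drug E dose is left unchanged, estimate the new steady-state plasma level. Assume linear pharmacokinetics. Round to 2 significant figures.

The CYP3A4 pathway (45% of clearance) drops to 0.14× activity: 0.45 × 0.14 = 0.063.
CYP2C9 (35%) and the residual 20% are unaffected.
CL_new/CL_old = 0.063 + 0.35 + 0.2 = 0.613.
Steady-state plasma level ∝ 1/CL, so new value = 20.2 / 0.613 = 33 μmol/L.

33 μmol/L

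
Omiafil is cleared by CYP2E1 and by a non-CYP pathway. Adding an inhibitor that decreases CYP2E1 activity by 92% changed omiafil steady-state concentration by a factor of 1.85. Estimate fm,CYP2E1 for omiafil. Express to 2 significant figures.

0.50

CL'/CL = 1 / 1.85 = 0.5405
0.08·fm + (1 − fm) = 0.5405
fm = (0.5405 − 1) / (0.08 − 1) = 0.50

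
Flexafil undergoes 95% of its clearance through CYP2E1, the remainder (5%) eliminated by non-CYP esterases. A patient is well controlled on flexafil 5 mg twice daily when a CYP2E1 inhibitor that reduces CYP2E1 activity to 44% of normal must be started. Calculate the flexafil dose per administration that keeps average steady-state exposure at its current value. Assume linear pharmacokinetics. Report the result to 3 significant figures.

The CYP2E1 pathway (95% of clearance) drops to 0.44× activity: 0.95 × 0.44 = 0.418.
Non-CYP routes (5%) are unchanged.
New clearance relative to baseline: 0.418 + 0.05 = 0.468.
Exposure is unchanged when dose changes in proportion to clearance. New dose = 5 mg × 0.468 = 2.34 mg.

2.34 mg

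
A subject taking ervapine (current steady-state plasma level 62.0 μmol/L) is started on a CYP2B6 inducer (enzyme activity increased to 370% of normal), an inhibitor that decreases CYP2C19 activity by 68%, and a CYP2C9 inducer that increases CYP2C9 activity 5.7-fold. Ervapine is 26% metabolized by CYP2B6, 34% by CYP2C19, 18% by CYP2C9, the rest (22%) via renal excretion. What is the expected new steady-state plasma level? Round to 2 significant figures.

27 μmol/L

CYP2B6: 0.26 × 3.7 = 0.962
CYP2C19: 0.34 × 0.32 = 0.1088
CYP2C9: 0.18 × 5.7 = 1.026
Other: 0.22 (unchanged)
New clearance relative to baseline: 0.962 + 0.1088 + 1.026 + 0.22 = 2.3168.
Steady-state plasma level ∝ 1/CL: new value = 62.0 / 2.3168 = 27 μmol/L.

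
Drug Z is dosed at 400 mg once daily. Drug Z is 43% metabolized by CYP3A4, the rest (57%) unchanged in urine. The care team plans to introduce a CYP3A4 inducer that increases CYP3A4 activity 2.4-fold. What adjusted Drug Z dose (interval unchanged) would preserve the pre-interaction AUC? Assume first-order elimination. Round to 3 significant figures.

641 mg

The CYP3A4 pathway (43% of clearance) rises to 2.4× activity: 0.43 × 2.4 = 1.032.
The remaining 57% of clearance is unaffected.
New clearance relative to baseline: 1.032 + 0.57 = 1.602.
Exposure is unchanged when dose changes in proportion to clearance. New dose = 400 mg × 1.602 = 641 mg.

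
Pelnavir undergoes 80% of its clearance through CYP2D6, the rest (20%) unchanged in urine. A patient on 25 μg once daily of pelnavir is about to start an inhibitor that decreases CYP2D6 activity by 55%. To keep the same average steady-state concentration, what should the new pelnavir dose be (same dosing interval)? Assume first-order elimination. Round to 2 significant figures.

The CYP2D6 pathway (80% of clearance) falls to 0.45× activity: 0.8 × 0.45 = 0.36.
Non-CYP routes (20%) are unchanged.
New clearance relative to baseline: 0.36 + 0.2 = 0.56.
Css,avg = (dose rate)/CL, so holding Css fixed requires dose ∝ CL: 25 × 0.56 = 14 μg.

14 μg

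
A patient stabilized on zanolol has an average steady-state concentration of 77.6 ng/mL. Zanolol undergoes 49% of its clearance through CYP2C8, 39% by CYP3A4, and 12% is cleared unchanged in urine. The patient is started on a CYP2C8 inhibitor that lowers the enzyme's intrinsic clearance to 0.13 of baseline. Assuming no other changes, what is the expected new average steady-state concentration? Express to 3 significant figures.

135 ng/mL

CYP2C8: 0.49 × 0.13 = 0.0637
CYP3A4: 0.39 (unchanged)
Other: 0.12 (unchanged)
New clearance relative to baseline: 0.0637 + 0.39 + 0.12 = 0.5737.
With dosing unchanged, average steady-state concentration scales as 1/CL: 77.6 / 0.5737 = 135 ng/mL.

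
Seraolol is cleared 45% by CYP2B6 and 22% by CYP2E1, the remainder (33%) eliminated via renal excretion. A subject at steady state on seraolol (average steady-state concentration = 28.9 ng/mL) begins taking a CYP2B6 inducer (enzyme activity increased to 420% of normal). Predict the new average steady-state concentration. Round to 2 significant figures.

12 ng/mL

CYP2B6: 0.45 × 4.2 = 1.89
CYP2E1: 0.22 (unchanged)
Other: 0.33 (unchanged)
CL_new/CL_old = 1.89 + 0.22 + 0.33 = 2.44.
New average steady-state concentration = baseline ÷ relative clearance = 28.9 / 2.44 = 12 ng/mL.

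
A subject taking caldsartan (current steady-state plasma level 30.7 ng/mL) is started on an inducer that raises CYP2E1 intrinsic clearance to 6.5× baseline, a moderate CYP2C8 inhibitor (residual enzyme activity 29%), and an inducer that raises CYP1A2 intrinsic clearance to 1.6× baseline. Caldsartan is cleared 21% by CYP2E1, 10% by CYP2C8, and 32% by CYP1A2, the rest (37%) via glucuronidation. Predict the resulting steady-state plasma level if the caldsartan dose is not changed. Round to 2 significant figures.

The CYP2E1 pathway (21% of clearance) increases to 6.5× activity: 0.21 × 6.5 = 1.365.
The CYP2C8 pathway (10% of clearance) is reduced to 0.29× activity: 0.1 × 0.29 = 0.029.
The CYP1A2 pathway (32% of clearance) rises to 1.6× activity: 0.32 × 1.6 = 0.512.
The remaining 37% of clearance is unaffected.
CL_new/CL_old = 1.365 + 0.029 + 0.512 + 0.37 = 2.276.
Steady-state plasma level ∝ 1/CL: new value = 30.7 / 2.276 = 13 ng/mL.

13 ng/mL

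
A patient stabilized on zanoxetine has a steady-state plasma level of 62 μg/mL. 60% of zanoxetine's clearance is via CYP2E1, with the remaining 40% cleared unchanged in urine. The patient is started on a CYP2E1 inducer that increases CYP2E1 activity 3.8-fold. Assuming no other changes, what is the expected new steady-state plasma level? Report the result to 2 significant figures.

23 μg/mL

The CYP2E1 pathway (60% of clearance) increases to 3.8× activity: 0.6 × 3.8 = 2.28.
The remaining 40% of clearance is unaffected.
CL_new/CL_old = 2.28 + 0.4 = 2.68.
Steady-state plasma level ∝ 1/CL, so new value = 62 / 2.68 = 23 μg/mL.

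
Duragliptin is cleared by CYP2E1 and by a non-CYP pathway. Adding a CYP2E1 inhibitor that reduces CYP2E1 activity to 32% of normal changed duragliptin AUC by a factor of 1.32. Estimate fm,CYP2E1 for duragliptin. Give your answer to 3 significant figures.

Call the CYP2E1 fraction fm. After the interaction, CL_new/CL_old = fm × 0.32 + (1 − fm).
AUC ratio = 1 / (new CL fraction), so new CL fraction = 1 / 1.32 = 0.7576.
fm × 0.32 + 1 − fm = 0.7576  ⇒  fm × (0.32 − 1) = −0.2424  ⇒  fm = 0.357.

0.357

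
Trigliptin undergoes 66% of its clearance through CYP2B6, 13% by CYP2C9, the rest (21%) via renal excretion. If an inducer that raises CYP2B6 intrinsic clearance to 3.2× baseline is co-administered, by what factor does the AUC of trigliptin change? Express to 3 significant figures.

0.408

The CYP2B6 pathway (66% of clearance) rises to 3.2× activity: 0.66 × 3.2 = 2.112.
CYP2C9 (13%) and the residual 21% are unaffected.
Relative clearance = 2.112 + 0.13 + 0.21 = 2.452.
Since AUC ∝ 1/CL, the ratio is 1 / 2.452 = 0.408.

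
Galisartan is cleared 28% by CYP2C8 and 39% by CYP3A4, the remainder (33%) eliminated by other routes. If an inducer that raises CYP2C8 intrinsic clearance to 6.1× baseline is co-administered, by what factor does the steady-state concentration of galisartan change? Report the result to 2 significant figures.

0.41

CYP2C8: 0.28 × 6.1 = 1.708
CYP3A4: 0.39 (unchanged)
Other: 0.33 (unchanged)
New clearance relative to baseline: 1.708 + 0.39 + 0.33 = 2.428.
Steady-state concentration is inversely proportional to clearance, so the fold-change is 1 / 2.428 = 0.41.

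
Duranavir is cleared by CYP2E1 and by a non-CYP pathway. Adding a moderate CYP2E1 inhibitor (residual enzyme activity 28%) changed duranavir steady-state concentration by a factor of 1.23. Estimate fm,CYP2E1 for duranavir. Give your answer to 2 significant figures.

CL'/CL = 1 / 1.23 = 0.813
0.28·fm + (1 − fm) = 0.813
fm = (0.813 − 1) / (0.28 − 1) = 0.26

0.26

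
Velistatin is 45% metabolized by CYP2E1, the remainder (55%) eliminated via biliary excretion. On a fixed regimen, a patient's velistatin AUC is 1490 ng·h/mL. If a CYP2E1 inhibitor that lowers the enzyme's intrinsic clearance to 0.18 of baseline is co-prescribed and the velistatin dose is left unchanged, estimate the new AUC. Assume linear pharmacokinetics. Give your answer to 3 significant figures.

The CYP2E1 pathway (45% of clearance) drops to 0.18× activity: 0.45 × 0.18 = 0.081.
The remaining 55% of clearance is unaffected.
New clearance relative to baseline: 0.081 + 0.55 = 0.631.
New AUC = baseline ÷ relative clearance = 1490 / 0.631 = 2.36 × 10³ ng·h/mL.

2.36 × 10³ ng·h/mL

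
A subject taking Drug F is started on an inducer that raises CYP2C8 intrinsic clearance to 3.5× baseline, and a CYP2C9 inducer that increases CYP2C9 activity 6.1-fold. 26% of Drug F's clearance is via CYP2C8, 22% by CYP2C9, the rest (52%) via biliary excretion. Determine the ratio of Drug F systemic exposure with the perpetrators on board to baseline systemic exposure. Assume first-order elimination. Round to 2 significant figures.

0.36

The CYP2C8 pathway (26% of clearance) is boosted to 3.5× activity: 0.26 × 3.5 = 0.91.
The CYP2C9 pathway (22% of clearance) rises to 6.1× activity: 0.22 × 6.1 = 1.342.
Non-CYP routes (52%) are unchanged.
Relative clearance = 0.91 + 1.342 + 0.52 = 2.772.
Net systemic exposure ratio = 1 / 2.772 = 0.36.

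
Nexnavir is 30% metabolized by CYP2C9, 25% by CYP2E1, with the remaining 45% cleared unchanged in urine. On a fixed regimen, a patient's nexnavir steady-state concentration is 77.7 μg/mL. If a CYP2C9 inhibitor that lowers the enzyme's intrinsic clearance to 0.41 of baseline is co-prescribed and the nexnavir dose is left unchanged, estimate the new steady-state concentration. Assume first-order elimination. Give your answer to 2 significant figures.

94 μg/mL

The CYP2C9 pathway (30% of clearance) falls to 0.41× activity: 0.3 × 0.41 = 0.123.
CYP2E1 (25%) and the residual 45% are unaffected.
CL_new/CL_old = 0.123 + 0.25 + 0.45 = 0.823.
With dosing unchanged, steady-state concentration scales as 1/CL: 77.7 / 0.823 = 94 μg/mL.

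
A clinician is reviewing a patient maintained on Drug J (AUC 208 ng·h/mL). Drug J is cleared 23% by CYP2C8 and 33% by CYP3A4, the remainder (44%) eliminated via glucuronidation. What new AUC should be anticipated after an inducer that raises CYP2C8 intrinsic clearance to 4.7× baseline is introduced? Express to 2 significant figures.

The CYP2C8 pathway (23% of clearance) rises to 4.7× activity: 0.23 × 4.7 = 1.081.
CYP3A4 (33%) and the residual 44% are unaffected.
CL_new/CL_old = 1.081 + 0.33 + 0.44 = 1.851.
New AUC = baseline ÷ relative clearance = 208 / 1.851 = 1.1 × 10² ng·h/mL.

1.1 × 10² ng·h/mL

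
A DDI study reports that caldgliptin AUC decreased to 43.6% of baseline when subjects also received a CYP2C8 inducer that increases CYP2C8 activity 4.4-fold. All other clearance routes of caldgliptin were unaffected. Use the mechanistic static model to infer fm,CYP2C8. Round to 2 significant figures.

Write x for the fraction cleared via CYP2C8. The observed AUC change means clearance rose to 1/0.436 = 2.294 of baseline.
Setting x·4.4 + (1 − x) = 2.294 and solving: x = (2.294 − 1)/(4.4 − 1) = 0.38.

0.38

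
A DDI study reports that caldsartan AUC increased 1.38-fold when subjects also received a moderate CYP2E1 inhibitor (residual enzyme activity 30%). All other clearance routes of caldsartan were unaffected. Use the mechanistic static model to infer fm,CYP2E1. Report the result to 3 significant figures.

CL'/CL = 1 / 1.38 = 0.7246
0.3·fm + (1 − fm) = 0.7246
fm = (0.7246 − 1) / (0.3 − 1) = 0.393

0.393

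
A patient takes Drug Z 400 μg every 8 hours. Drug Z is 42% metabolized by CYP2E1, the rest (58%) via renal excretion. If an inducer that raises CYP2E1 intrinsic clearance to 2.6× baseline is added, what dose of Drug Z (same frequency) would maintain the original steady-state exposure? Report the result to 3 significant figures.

669 μg

The CYP2E1 pathway (42% of clearance) is boosted to 2.6× activity: 0.42 × 2.6 = 1.092.
Non-CYP routes (58%) are unchanged.
Relative clearance = 1.092 + 0.58 = 1.672.
Exposure is unchanged when dose changes in proportion to clearance. New dose = 400 μg × 1.672 = 669 μg.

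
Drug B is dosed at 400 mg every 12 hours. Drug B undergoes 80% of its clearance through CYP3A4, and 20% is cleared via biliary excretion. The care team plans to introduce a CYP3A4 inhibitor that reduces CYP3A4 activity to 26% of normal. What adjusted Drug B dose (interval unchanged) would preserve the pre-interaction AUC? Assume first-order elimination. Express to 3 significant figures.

163 mg

The CYP3A4 pathway (80% of clearance) falls to 0.26× activity: 0.8 × 0.26 = 0.208.
The remaining 20% of clearance is unaffected.
CL_new/CL_old = 0.208 + 0.2 = 0.408.
Exposure is unchanged when dose changes in proportion to clearance. New dose = 400 mg × 0.408 = 163 mg.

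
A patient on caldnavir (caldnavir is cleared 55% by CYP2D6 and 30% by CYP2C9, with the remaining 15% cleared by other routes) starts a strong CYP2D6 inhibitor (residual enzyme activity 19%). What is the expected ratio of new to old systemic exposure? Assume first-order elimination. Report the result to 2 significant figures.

1.8

The CYP2D6 pathway (55% of clearance) is reduced to 0.19× activity: 0.55 × 0.19 = 0.1045.
CYP2C9 (30%) and the residual 15% are unaffected.
Relative clearance = 0.1045 + 0.3 + 0.15 = 0.5545.
Systemic exposure is inversely proportional to clearance, so the fold-change is 1 / 0.5545 = 1.8.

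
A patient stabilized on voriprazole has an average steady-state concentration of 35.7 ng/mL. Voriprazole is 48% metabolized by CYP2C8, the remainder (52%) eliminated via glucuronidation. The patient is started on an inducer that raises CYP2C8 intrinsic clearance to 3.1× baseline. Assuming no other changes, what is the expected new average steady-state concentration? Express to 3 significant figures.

17.8 ng/mL

The CYP2C8 pathway (48% of clearance) is boosted to 3.1× activity: 0.48 × 3.1 = 1.488.
The remaining 52% of clearance is unaffected.
Relative clearance = 1.488 + 0.52 = 2.008.
New average steady-state concentration = baseline ÷ relative clearance = 35.7 / 2.008 = 17.8 ng/mL.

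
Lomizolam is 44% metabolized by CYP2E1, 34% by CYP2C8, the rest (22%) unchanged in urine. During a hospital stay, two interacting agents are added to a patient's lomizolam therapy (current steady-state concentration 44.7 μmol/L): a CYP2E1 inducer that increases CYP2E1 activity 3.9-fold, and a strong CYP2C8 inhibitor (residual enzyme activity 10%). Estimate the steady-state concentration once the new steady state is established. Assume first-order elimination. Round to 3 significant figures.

22.7 μmol/L

The CYP2E1 pathway (44% of clearance) increases to 3.9× activity: 0.44 × 3.9 = 1.716.
The CYP2C8 pathway (34% of clearance) falls to 0.1× activity: 0.34 × 0.1 = 0.034.
Non-CYP routes (22%) are unchanged.
CL_new/CL_old = 1.716 + 0.034 + 0.22 = 1.97.
New steady-state concentration = 44.7 / 1.97 = 22.7 μmol/L (concentration scales inversely with clearance).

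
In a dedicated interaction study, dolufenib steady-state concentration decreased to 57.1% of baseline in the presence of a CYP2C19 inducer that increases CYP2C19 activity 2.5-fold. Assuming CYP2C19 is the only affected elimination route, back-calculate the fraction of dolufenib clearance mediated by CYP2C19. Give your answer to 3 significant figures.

0.501

Let fm be the CYP2C19 fraction. New clearance relative to baseline = fm × 2.5 + (1 − fm).
Steady-state concentration ratio = 1 / (new CL fraction), so new CL fraction = 1 / 0.571 = 1.751.
fm × 2.5 + 1 − fm = 1.751  ⇒  fm × (2.5 − 1) = 0.7513  ⇒  fm = 0.501.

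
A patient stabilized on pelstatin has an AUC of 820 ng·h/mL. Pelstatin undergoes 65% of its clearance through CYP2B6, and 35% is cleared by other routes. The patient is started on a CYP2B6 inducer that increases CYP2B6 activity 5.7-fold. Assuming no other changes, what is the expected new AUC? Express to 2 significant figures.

2.0 × 10² ng·h/mL

CYP2B6: 0.65 × 5.7 = 3.705
Other: 0.35 (unchanged)
New clearance relative to baseline: 3.705 + 0.35 = 4.055.
With dosing unchanged, AUC scales as 1/CL: 820 / 4.055 = 2.0 × 10² ng·h/mL.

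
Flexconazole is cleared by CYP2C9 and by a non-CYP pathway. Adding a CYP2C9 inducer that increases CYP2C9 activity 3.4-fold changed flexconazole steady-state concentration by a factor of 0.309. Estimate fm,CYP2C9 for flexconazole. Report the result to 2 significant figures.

0.93

Let x = fm,CYP2C9. Because steady-state concentration ∝ 1/CL, relative clearance rose to 1/0.309 = 3.236.
Setting x·3.4 + (1 − x) = 3.236 and solving: x = (3.236 − 1)/(3.4 − 1) = 0.93.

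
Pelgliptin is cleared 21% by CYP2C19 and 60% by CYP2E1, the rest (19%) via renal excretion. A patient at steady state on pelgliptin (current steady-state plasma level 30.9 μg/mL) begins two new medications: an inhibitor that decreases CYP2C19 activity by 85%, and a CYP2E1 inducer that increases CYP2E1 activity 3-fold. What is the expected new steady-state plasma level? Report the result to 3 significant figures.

The CYP2C19 pathway (21% of clearance) drops to 0.15× activity: 0.21 × 0.15 = 0.0315.
The CYP2E1 pathway (60% of clearance) is boosted to 3× activity: 0.6 × 3 = 1.8.
Non-CYP routes (19%) are unchanged.
Relative clearance = 0.0315 + 1.8 + 0.19 = 2.0215.
New steady-state plasma level = 30.9 / 2.0215 = 15.3 μg/mL (concentration scales inversely with clearance).

15.3 μg/mL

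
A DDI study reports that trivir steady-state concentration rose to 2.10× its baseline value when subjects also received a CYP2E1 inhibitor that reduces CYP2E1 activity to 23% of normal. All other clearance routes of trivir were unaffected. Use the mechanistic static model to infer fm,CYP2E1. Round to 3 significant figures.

CL'/CL = 1 / 2.10 = 0.4762
0.23·fm + (1 − fm) = 0.4762
fm = (0.4762 − 1) / (0.23 − 1) = 0.680

0.680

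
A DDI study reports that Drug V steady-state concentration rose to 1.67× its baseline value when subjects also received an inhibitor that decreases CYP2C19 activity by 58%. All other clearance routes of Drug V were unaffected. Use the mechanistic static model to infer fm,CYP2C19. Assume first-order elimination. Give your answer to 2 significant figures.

Write x for the fraction cleared via CYP2C19. The observed steady-state concentration change means clearance fell to 1/1.67 = 0.5988 of baseline.
Only the CYP2C19 route changed, so 0.5988 = x·0.42 + (1 − x), giving x = 0.69.

0.69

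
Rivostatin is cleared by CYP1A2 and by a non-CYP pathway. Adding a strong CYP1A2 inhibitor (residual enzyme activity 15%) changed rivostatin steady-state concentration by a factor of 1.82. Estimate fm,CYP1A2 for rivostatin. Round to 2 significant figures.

0.53

Let x = fm,CYP1A2. Because steady-state concentration ∝ 1/CL, relative clearance fell to 1/1.82 = 0.5495.
Setting x·0.15 + (1 − x) = 0.5495 and solving: x = (0.5495 − 1)/(0.15 − 1) = 0.53.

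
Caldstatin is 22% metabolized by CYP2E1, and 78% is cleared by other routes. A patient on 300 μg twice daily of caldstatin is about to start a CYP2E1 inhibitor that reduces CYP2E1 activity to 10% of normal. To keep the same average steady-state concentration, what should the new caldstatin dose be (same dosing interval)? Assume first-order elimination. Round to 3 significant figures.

241 μg

CYP2E1: 0.22 × 0.1 = 0.022
Other: 0.78 (unchanged)
CL_new/CL_old = 0.022 + 0.78 = 0.802.
To maintain the same steady-state level, dose must scale with clearance: new dose = 300 × 0.802 = 241 μg.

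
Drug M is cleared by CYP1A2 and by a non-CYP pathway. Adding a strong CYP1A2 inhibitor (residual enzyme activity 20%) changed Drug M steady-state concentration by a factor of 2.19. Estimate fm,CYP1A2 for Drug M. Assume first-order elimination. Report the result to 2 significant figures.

Let fm be the CYP1A2 fraction. New clearance relative to baseline = fm × 0.2 + (1 − fm).
Steady-state concentration ratio = 1 / (new CL fraction), so new CL fraction = 1 / 2.19 = 0.4566.
fm × 0.2 + 1 − fm = 0.4566  ⇒  fm × (0.2 − 1) = −0.5434  ⇒  fm = 0.68.

0.68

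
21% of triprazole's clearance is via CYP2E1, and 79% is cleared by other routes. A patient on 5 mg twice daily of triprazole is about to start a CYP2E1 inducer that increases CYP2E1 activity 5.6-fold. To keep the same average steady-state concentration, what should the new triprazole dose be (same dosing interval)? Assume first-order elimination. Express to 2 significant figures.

CYP2E1: 0.21 × 5.6 = 1.176
Other: 0.79 (unchanged)
CL_new/CL_old = 1.176 + 0.79 = 1.966.
Css,avg = (dose rate)/CL, so holding Css fixed requires dose ∝ CL: 5 × 1.966 = 9.8 mg.

9.8 mg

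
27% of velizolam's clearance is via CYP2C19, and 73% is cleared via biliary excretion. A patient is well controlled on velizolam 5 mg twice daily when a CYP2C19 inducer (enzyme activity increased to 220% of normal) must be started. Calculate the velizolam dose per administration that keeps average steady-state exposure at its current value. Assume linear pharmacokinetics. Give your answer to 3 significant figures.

The CYP2C19 pathway (27% of clearance) increases to 2.2× activity: 0.27 × 2.2 = 0.594.
The remaining 73% of clearance is unaffected.
CL_new/CL_old = 0.594 + 0.73 = 1.324.
To maintain the same steady-state level, dose must scale with clearance: new dose = 5 × 1.324 = 6.62 mg.

6.62 mg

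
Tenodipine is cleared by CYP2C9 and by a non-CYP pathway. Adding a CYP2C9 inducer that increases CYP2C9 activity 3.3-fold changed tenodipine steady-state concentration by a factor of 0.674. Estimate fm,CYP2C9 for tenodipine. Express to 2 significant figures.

Let x = fm,CYP2C9. Because steady-state concentration ∝ 1/CL, relative clearance rose to 1/0.674 = 1.484.
Setting x·3.3 + (1 − x) = 1.484 and solving: x = (1.484 − 1)/(3.3 − 1) = 0.21.

0.21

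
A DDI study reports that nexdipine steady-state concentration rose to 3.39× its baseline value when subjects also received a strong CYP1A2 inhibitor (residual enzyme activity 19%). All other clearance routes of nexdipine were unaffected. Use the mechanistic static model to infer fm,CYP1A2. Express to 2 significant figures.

Call the CYP1A2 fraction fm. After the interaction, CL_new/CL_old = fm × 0.19 + (1 − fm).
Steady-state concentration ratio = 1 / (new CL fraction), so new CL fraction = 1 / 3.39 = 0.295.
fm × 0.19 + 1 − fm = 0.295  ⇒  fm × (0.19 − 1) = −0.705  ⇒  fm = 0.87.

0.87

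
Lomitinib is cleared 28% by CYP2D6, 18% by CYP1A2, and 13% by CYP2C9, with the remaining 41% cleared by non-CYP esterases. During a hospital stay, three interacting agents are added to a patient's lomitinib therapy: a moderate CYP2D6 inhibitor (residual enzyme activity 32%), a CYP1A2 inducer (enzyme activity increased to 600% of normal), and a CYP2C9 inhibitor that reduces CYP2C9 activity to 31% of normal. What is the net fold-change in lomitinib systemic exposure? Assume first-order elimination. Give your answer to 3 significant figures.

0.617

The CYP2D6 pathway (28% of clearance) is reduced to 0.32× activity: 0.28 × 0.32 = 0.0896.
The CYP1A2 pathway (18% of clearance) increases to 6× activity: 0.18 × 6 = 1.08.
The CYP2C9 pathway (13% of clearance) is reduced to 0.31× activity: 0.13 × 0.31 = 0.0403.
Non-CYP routes (41%) are unchanged.
CL_new/CL_old = 0.0896 + 1.08 + 0.0403 + 0.41 = 1.6199.
Because systemic exposure varies inversely with clearance, the combined effect is 1 / 1.6199 = 0.617.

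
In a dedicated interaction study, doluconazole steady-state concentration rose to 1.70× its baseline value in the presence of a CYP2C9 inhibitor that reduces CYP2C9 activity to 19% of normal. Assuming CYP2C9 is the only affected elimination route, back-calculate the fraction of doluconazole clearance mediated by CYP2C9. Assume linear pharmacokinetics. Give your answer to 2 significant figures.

Let fm be the CYP2C9 fraction. New clearance relative to baseline = fm × 0.19 + (1 − fm).
Steady-state concentration ratio = 1 / (new CL fraction), so new CL fraction = 1 / 1.70 = 0.5882.
fm × 0.19 + 1 − fm = 0.5882  ⇒  fm × (0.19 − 1) = −0.4118  ⇒  fm = 0.51.

0.51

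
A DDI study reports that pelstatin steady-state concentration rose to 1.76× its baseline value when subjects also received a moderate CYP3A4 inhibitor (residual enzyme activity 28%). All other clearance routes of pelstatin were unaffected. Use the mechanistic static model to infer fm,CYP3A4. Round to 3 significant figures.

CL'/CL = 1 / 1.76 = 0.5682
0.28·fm + (1 − fm) = 0.5682
fm = (0.5682 − 1) / (0.28 − 1) = 0.600

0.600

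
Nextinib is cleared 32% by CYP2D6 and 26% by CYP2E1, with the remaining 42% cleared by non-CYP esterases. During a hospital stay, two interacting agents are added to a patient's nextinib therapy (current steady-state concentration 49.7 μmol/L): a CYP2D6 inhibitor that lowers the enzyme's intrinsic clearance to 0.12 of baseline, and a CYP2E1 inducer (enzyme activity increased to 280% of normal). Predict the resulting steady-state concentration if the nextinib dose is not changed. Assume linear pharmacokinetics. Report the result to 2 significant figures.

42 μmol/L

The CYP2D6 pathway (32% of clearance) falls to 0.12× activity: 0.32 × 0.12 = 0.0384.
The CYP2E1 pathway (26% of clearance) increases to 2.8× activity: 0.26 × 2.8 = 0.728.
The remaining 42% of clearance is unaffected.
CL_new/CL_old = 0.0384 + 0.728 + 0.42 = 1.1864.
New steady-state concentration = 49.7 / 1.1864 = 42 μmol/L (concentration scales inversely with clearance).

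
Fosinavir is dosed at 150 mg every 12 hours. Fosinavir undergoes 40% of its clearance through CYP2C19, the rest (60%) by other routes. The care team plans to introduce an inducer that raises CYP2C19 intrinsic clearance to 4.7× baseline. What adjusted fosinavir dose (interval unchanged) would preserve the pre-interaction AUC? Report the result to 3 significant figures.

The CYP2C19 pathway (40% of clearance) increases to 4.7× activity: 0.4 × 4.7 = 1.88.
Non-CYP routes (60%) are unchanged.
CL_new/CL_old = 1.88 + 0.6 = 2.48.
To maintain the same steady-state level, dose must scale with clearance: new dose = 150 × 2.48 = 372 mg.

372 mg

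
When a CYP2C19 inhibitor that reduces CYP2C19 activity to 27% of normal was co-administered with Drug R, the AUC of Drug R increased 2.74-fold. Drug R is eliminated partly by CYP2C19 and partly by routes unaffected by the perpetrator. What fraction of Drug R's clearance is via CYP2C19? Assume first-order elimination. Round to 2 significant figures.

0.87

CL'/CL = 1 / 2.74 = 0.365
0.27·fm + (1 − fm) = 0.365
fm = (0.365 − 1) / (0.27 − 1) = 0.87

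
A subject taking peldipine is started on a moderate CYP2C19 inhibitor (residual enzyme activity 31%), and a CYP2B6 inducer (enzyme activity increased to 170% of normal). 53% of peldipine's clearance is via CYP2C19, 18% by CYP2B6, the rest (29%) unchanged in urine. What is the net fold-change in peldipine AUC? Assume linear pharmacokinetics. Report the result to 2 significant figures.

1.3

The CYP2C19 pathway (53% of clearance) falls to 0.31× activity: 0.53 × 0.31 = 0.1643.
The CYP2B6 pathway (18% of clearance) is boosted to 1.7× activity: 0.18 × 1.7 = 0.306.
Non-CYP routes (29%) are unchanged.
CL_new/CL_old = 0.1643 + 0.306 + 0.29 = 0.7603.
Because AUC varies inversely with clearance, the combined effect is 1 / 0.7603 = 1.3.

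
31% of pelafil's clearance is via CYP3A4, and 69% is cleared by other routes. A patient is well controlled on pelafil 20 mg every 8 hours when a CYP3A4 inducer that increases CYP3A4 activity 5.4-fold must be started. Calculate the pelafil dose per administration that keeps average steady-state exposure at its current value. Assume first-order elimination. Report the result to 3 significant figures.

47.3 mg

The CYP3A4 pathway (31% of clearance) rises to 5.4× activity: 0.31 × 5.4 = 1.674.
Non-CYP routes (69%) are unchanged.
Relative clearance = 1.674 + 0.69 = 2.364.
Css,avg = (dose rate)/CL, so holding Css fixed requires dose ∝ CL: 20 × 2.364 = 47.3 mg.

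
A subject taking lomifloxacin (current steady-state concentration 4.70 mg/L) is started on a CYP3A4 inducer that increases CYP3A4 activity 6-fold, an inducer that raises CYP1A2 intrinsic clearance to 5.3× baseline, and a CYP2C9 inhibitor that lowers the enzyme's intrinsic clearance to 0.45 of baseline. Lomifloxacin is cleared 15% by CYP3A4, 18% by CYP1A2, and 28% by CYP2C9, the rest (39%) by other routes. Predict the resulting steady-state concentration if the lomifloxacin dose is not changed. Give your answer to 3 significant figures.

1.98 mg/L

The CYP3A4 pathway (15% of clearance) increases to 6× activity: 0.15 × 6 = 0.9.
The CYP1A2 pathway (18% of clearance) increases to 5.3× activity: 0.18 × 5.3 = 0.954.
The CYP2C9 pathway (28% of clearance) drops to 0.45× activity: 0.28 × 0.45 = 0.126.
Non-CYP routes (39%) are unchanged.
Relative clearance = 0.9 + 0.954 + 0.126 + 0.39 = 2.37.
New steady-state concentration = 4.70 / 2.37 = 1.98 mg/L (concentration scales inversely with clearance).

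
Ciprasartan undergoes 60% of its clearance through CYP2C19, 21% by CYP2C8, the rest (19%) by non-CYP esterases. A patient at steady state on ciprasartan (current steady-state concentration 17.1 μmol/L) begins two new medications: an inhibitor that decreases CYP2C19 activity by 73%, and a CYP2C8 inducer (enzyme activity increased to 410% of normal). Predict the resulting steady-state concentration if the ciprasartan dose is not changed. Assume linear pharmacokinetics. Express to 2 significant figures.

The CYP2C19 pathway (60% of clearance) is reduced to 0.27× activity: 0.6 × 0.27 = 0.162.
The CYP2C8 pathway (21% of clearance) increases to 4.1× activity: 0.21 × 4.1 = 0.861.
Non-CYP routes (19%) are unchanged.
New clearance relative to baseline: 0.162 + 0.861 + 0.19 = 1.213.
New steady-state concentration = 17.1 / 1.213 = 14 μmol/L (concentration scales inversely with clearance).

14 μmol/L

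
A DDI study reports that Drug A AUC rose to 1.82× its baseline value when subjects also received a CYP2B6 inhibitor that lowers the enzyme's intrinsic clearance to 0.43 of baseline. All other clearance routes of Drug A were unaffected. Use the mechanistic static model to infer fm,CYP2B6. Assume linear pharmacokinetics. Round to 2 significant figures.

Let fm be the CYP2B6 fraction. New clearance relative to baseline = fm × 0.43 + (1 − fm).
AUC ratio = 1 / (new CL fraction), so new CL fraction = 1 / 1.82 = 0.5495.
fm × 0.43 + 1 − fm = 0.5495  ⇒  fm × (0.43 − 1) = −0.4505  ⇒  fm = 0.79.

0.79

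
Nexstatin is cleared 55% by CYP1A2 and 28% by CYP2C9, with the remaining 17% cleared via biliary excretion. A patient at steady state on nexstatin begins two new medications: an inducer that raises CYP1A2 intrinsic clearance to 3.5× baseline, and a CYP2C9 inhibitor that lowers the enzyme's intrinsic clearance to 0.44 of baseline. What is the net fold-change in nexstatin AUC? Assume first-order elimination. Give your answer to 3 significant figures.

0.451

The CYP1A2 pathway (55% of clearance) rises to 3.5× activity: 0.55 × 3.5 = 1.925.
The CYP2C9 pathway (28% of clearance) is reduced to 0.44× activity: 0.28 × 0.44 = 0.1232.
The remaining 17% of clearance is unaffected.
CL_new/CL_old = 1.925 + 0.1232 + 0.17 = 2.2182.
AUC ∝ 1/CL: fold-change = 1 / 2.2182 = 0.451.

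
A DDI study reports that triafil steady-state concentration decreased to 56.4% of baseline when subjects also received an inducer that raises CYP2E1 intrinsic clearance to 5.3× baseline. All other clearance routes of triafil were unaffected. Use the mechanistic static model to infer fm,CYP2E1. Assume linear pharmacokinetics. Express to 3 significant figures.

0.180

CL'/CL = 1 / 0.564 = 1.773
5.3·fm + (1 − fm) = 1.773
fm = (1.773 − 1) / (5.3 − 1) = 0.180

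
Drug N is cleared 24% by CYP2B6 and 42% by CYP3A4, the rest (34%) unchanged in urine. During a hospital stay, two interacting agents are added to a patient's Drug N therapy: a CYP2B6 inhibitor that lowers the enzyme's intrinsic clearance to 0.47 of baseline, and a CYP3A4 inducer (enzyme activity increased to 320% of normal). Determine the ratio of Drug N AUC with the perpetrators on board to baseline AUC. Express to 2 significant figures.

0.56

The CYP2B6 pathway (24% of clearance) drops to 0.47× activity: 0.24 × 0.47 = 0.1128.
The CYP3A4 pathway (42% of clearance) is boosted to 3.2× activity: 0.42 × 3.2 = 1.344.
Non-CYP routes (34%) are unchanged.
CL_new/CL_old = 0.1128 + 1.344 + 0.34 = 1.7968.
Because AUC varies inversely with clearance, the combined effect is 1 / 1.7968 = 0.56.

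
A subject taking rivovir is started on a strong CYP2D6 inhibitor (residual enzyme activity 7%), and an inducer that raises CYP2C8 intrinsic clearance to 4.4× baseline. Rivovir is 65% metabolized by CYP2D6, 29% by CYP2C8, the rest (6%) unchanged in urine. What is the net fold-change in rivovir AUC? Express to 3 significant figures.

0.724

CYP2D6: 0.65 × 0.07 = 0.0455
CYP2C8: 0.29 × 4.4 = 1.276
Other: 0.06 (unchanged)
New clearance relative to baseline: 0.0455 + 1.276 + 0.06 = 1.3815.
AUC ∝ 1/CL: fold-change = 1 / 1.3815 = 0.724.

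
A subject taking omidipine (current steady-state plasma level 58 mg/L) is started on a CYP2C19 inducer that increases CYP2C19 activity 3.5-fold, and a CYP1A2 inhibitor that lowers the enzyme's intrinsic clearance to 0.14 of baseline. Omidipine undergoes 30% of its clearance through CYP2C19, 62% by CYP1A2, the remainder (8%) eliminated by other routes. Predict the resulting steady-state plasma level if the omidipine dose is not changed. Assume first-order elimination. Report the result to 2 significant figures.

The CYP2C19 pathway (30% of clearance) rises to 3.5× activity: 0.3 × 3.5 = 1.05.
The CYP1A2 pathway (62% of clearance) drops to 0.14× activity: 0.62 × 0.14 = 0.0868.
The remaining 8% of clearance is unaffected.
CL_new/CL_old = 1.05 + 0.0868 + 0.08 = 1.2168.
Dividing the baseline by the relative clearance: 58 / 1.2168 = 48 mg/L.

48 mg/L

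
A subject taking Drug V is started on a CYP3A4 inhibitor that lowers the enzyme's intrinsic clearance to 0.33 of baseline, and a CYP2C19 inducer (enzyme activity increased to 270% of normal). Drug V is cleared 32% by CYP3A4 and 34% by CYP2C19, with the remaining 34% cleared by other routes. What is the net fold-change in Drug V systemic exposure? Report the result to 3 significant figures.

0.733

The CYP3A4 pathway (32% of clearance) drops to 0.33× activity: 0.32 × 0.33 = 0.1056.
The CYP2C19 pathway (34% of clearance) rises to 2.7× activity: 0.34 × 2.7 = 0.918.
The remaining 34% of clearance is unaffected.
New clearance relative to baseline: 0.1056 + 0.918 + 0.34 = 1.3636.
Net systemic exposure ratio = 1 / 1.3636 = 0.733.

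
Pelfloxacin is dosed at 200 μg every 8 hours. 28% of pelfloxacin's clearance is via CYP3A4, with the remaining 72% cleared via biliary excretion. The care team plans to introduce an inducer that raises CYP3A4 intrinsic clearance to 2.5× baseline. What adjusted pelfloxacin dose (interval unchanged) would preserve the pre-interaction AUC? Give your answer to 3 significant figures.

284 μg

CYP3A4: 0.28 × 2.5 = 0.7
Other: 0.72 (unchanged)
CL_new/CL_old = 0.7 + 0.72 = 1.42.
To maintain the same steady-state level, dose must scale with clearance: new dose = 200 × 1.42 = 284 μg.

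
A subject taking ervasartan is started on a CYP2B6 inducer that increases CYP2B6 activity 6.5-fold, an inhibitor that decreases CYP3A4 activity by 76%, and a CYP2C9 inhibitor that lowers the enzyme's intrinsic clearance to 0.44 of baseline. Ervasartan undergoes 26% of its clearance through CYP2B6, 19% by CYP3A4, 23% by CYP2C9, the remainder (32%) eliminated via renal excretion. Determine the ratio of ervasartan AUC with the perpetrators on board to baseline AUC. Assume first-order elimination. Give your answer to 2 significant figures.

The CYP2B6 pathway (26% of clearance) increases to 6.5× activity: 0.26 × 6.5 = 1.69.
The CYP3A4 pathway (19% of clearance) is reduced to 0.24× activity: 0.19 × 0.24 = 0.0456.
The CYP2C9 pathway (23% of clearance) falls to 0.44× activity: 0.23 × 0.44 = 0.1012.
Non-CYP routes (32%) are unchanged.
New clearance relative to baseline: 1.69 + 0.0456 + 0.1012 + 0.32 = 2.1568.
Net AUC ratio = 1 / 2.1568 = 0.46.

0.46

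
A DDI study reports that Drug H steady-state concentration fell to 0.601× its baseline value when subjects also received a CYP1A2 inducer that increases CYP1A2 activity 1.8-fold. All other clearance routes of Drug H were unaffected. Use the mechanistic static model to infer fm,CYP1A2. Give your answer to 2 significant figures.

0.83

CL'/CL = 1 / 0.601 = 1.664
1.8·fm + (1 − fm) = 1.664
fm = (1.664 − 1) / (1.8 − 1) = 0.83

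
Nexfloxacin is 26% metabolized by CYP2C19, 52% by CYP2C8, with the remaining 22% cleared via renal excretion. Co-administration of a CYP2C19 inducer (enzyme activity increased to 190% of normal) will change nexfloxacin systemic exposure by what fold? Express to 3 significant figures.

0.810

CYP2C19: 0.26 × 1.9 = 0.494
CYP2C8: 0.52 (unchanged)
Other: 0.22 (unchanged)
New clearance relative to baseline: 0.494 + 0.52 + 0.22 = 1.234.
Systemic exposure is inversely proportional to clearance, so the fold-change is 1 / 1.234 = 0.810.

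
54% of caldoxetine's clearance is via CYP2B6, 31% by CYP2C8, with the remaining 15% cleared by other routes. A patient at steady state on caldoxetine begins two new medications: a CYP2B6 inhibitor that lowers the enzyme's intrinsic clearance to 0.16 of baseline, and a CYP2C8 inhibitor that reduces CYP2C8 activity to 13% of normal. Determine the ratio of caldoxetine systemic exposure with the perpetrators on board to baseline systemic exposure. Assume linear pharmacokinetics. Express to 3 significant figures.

CYP2B6: 0.54 × 0.16 = 0.0864
CYP2C8: 0.31 × 0.13 = 0.0403
Other: 0.15 (unchanged)
New clearance relative to baseline: 0.0864 + 0.0403 + 0.15 = 0.2767.
Net systemic exposure ratio = 1 / 0.2767 = 3.61.

3.61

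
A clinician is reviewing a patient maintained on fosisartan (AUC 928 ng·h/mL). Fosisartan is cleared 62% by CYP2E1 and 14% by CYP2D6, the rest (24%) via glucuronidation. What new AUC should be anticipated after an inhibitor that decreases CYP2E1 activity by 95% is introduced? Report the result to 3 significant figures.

2.26 × 10³ ng·h/mL

The CYP2E1 pathway (62% of clearance) falls to 0.05× activity: 0.62 × 0.05 = 0.031.
CYP2D6 (14%) and the residual 24% are unaffected.
Relative clearance = 0.031 + 0.14 + 0.24 = 0.411.
New AUC = baseline ÷ relative clearance = 928 / 0.411 = 2.26 × 10³ ng·h/mL.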